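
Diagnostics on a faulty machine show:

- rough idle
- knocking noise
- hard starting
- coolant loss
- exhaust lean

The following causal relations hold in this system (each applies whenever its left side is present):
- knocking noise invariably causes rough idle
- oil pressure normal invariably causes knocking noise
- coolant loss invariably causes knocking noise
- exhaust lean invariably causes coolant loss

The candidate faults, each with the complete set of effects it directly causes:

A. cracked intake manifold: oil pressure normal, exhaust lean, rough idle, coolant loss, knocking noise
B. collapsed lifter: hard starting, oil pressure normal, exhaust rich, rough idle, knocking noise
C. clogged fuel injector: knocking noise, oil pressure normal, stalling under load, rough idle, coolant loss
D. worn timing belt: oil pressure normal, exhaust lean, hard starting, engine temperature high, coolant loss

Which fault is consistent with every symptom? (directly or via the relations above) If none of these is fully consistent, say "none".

Testing each hypothesis:
(A) cracked intake manifold — rough idle match; knocking noise match; hard starting miss; coolant loss match; exhaust lean match
(B) collapsed lifter — rough idle match; knocking noise match; hard starting match; coolant loss miss; exhaust lean miss
(C) clogged fuel injector — rough idle match; knocking noise match; hard starting miss; coolant loss match; exhaust lean miss
(D) worn timing belt — rough idle match (via oil pressure normal → knocking noise → rough idle); knocking noise match (via oil pressure normal → knocking noise); hard starting match; coolant loss match; exhaust lean match
Only (D) is consistent with every observation.

D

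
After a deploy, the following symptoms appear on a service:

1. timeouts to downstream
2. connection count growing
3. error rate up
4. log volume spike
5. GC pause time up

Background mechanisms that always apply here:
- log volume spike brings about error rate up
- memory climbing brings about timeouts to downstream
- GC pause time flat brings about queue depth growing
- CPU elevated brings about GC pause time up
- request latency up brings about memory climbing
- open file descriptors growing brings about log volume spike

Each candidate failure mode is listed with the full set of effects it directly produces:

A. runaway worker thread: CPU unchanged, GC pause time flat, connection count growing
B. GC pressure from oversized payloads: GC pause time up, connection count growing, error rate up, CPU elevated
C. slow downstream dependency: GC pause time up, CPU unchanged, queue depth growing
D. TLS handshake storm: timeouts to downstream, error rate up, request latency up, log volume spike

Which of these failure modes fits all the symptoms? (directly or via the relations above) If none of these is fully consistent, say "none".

none

Testing each hypothesis:
(A) runaway worker thread — fails on timeouts to downstream, error rate up, log volume spike, GC pause time up (predicts GC pause time flat, not GC pause time up)
(B) GC pressure from oversized payloads — does not account for timeouts to downstream, log volume spike
(C) slow downstream dependency — timeouts to downstream ✗; connection count growing ✗; error rate up ✗; log volume spike ✗; GC pause time up ✓
(D) TLS handshake storm — timeouts to downstream ✓; connection count growing ✗; error rate up ✓; log volume spike ✓; GC pause time up ✗
None of the listed candidates fits everything.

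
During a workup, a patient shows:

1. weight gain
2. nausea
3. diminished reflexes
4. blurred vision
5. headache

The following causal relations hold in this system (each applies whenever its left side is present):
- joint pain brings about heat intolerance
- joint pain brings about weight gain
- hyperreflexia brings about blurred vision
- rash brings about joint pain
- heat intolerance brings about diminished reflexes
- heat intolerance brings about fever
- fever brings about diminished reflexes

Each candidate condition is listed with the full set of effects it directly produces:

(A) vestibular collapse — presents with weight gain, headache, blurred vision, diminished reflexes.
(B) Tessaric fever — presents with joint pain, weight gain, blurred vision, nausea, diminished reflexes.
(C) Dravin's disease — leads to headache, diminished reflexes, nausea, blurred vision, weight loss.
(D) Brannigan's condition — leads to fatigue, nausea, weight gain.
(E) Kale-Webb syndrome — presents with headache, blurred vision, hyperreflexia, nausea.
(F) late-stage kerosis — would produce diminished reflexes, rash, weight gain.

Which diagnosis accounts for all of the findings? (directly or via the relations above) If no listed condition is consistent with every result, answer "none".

Per-candidate check:
(A) vestibular collapse — weight gain match; nausea miss; diminished reflexes match; blurred vision match; headache match
(B) Tessaric fever — weight gain match; nausea match; diminished reflexes match; blurred vision match; headache miss
(C) Dravin's disease — weight gain miss; nausea match; diminished reflexes match; blurred vision match; headache match
(D) Brannigan's condition — does not account for diminished reflexes, blurred vision, headache
(E) Kale-Webb syndrome — fails on weight gain, diminished reflexes (predicts hyperreflexia, not diminished reflexes)
(F) late-stage kerosis — weight gain match; nausea miss; diminished reflexes match; blurred vision miss; headache miss
No candidate is consistent with all observations.

none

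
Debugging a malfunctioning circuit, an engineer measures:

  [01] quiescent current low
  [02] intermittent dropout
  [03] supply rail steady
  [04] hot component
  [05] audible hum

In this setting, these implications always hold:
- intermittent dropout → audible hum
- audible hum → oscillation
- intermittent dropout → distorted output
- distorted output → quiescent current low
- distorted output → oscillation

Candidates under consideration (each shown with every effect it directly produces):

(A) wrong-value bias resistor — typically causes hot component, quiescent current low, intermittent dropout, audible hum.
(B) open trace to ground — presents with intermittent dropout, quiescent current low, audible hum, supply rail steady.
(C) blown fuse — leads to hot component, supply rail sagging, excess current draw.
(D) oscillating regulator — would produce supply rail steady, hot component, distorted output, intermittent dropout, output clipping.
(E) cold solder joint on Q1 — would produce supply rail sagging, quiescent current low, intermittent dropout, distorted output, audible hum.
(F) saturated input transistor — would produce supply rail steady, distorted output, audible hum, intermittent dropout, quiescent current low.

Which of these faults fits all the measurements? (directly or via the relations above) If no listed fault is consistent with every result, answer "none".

For each candidate, compare predicted effects to what was observed:
(A) wrong-value bias resistor — does not account for supply rail steady
(B) open trace to ground — does not account for hot component
(C) blown fuse — fails on quiescent current low, intermittent dropout, supply rail steady, audible hum (predicts supply rail sagging, not supply rail steady)
(D) oscillating regulator — quiescent current low match (by distorted output → quiescent current low); intermittent dropout match; supply rail steady match; hot component match; audible hum match (by intermittent dropout → audible hum)
(E) cold solder joint on Q1 — quiescent current low match; intermittent dropout match; supply rail steady miss; hot component miss; audible hum match
(F) saturated input transistor — does not account for hot component
(D) is the only candidate with no mismatches.

D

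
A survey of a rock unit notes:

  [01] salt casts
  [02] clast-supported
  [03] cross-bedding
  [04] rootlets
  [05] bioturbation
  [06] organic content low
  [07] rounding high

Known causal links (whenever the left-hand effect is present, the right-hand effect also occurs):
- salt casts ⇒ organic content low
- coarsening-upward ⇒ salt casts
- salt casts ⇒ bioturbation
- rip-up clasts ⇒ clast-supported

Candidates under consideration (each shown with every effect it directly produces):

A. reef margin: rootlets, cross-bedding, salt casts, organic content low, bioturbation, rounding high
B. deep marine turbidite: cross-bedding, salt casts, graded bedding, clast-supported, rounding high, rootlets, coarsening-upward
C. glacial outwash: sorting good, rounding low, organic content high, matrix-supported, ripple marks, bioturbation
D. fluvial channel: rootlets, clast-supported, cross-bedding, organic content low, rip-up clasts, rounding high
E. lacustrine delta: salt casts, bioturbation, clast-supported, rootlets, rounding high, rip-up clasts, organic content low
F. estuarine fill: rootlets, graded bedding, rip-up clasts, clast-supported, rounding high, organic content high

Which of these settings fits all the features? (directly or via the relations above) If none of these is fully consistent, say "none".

B

Testing each hypothesis:
(A) reef margin — does not account for clast-supported
(B) deep marine turbidite — accounts for every observation (bioturbation by salt casts → bioturbation)
(C) glacial outwash — fails on salt casts, clast-supported, cross-bedding, rootlets, organic content low, rounding high (predicts matrix-supported, not clast-supported; predicts organic content high, not organic content low; predicts rounding low, not rounding high)
(D) fluvial channel — does not account for salt casts, bioturbation
(E) lacustrine delta — salt casts +; clast-supported +; cross-bedding -; rootlets +; bioturbation +; organic content low +; rounding high +
(F) estuarine fill — fails on salt casts, cross-bedding, bioturbation, organic content low (predicts organic content high, not organic content low)
(B) is the only candidate with no mismatches.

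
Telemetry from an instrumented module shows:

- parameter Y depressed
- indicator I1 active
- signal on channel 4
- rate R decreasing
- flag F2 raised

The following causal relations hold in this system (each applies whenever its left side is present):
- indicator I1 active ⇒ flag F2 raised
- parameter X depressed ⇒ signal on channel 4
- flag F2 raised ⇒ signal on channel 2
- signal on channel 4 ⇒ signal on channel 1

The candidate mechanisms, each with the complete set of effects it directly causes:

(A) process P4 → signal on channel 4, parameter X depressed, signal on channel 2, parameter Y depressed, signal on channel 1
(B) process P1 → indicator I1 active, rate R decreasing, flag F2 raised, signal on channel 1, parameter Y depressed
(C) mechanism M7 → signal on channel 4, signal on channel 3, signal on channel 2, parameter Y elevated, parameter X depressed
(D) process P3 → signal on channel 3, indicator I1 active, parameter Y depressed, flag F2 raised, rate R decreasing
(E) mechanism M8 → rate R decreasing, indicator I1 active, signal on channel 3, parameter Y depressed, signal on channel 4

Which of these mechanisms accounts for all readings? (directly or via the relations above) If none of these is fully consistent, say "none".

E

Checking each candidate against the observations:
(A) process P4 — does not account for indicator I1 active, rate R decreasing, flag F2 raised
(B) process P1 — does not account for signal on channel 4
(C) mechanism M7 — fails on parameter Y depressed, indicator I1 active, rate R decreasing, flag F2 raised (predicts parameter Y elevated, not parameter Y depressed)
(D) process P3 — does not account for signal on channel 4
(E) mechanism M8 — accounts for every observation (flag F2 raised by indicator I1 active → flag F2 raised)
(E) alone accounts for all the evidence.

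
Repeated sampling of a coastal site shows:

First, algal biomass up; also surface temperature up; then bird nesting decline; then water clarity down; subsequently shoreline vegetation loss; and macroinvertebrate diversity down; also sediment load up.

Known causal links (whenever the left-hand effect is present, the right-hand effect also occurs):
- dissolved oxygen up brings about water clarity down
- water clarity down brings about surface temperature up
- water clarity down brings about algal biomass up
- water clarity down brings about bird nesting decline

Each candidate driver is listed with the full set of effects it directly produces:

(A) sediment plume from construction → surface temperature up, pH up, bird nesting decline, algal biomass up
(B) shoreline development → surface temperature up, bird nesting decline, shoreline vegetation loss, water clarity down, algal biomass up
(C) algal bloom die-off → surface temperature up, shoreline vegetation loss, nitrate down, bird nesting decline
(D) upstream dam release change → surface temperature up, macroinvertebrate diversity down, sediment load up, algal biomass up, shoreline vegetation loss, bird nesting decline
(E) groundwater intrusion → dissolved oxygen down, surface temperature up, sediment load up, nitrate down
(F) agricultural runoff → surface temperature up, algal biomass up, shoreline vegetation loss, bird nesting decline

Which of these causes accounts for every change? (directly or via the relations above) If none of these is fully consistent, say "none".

Checking each candidate against the observations:
(A) sediment plume from construction — does not account for water clarity down, shoreline vegetation loss, macroinvertebrate diversity down, sediment load up
(B) shoreline development — does not account for macroinvertebrate diversity down, sediment load up
(C) algal bloom die-off — does not account for algal biomass up, water clarity down, macroinvertebrate diversity down, sediment load up
(D) upstream dam release change — algal biomass up yes; surface temperature up yes; bird nesting decline yes; water clarity down NO; shoreline vegetation loss yes; macroinvertebrate diversity down yes; sediment load up yes
(E) groundwater intrusion — does not account for algal biomass up, bird nesting decline, water clarity down, shoreline vegetation loss, macroinvertebrate diversity down
(F) agricultural runoff — algal biomass up yes; surface temperature up yes; bird nesting decline yes; water clarity down NO; shoreline vegetation loss yes; macroinvertebrate diversity down NO; sediment load up NO
None of the listed candidates fits everything.

none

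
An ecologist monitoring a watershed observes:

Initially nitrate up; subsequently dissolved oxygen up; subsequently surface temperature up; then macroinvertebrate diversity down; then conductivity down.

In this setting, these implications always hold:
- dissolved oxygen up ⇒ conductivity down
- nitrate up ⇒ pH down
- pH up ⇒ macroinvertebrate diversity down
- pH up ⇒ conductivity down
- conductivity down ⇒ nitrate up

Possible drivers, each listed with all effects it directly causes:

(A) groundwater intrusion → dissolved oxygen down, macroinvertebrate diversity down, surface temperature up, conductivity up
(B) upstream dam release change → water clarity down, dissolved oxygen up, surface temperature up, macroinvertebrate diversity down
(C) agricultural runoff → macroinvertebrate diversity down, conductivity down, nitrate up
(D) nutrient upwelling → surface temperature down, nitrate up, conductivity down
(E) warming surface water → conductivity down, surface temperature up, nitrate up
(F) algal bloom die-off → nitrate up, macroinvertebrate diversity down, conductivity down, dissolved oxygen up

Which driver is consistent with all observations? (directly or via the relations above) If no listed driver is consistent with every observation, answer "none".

B

For each candidate, compare predicted effects to what was observed:
(A) groundwater intrusion — nitrate up NO; dissolved oxygen up NO; surface temperature up yes; macroinvertebrate diversity down yes; conductivity down NO
(B) upstream dam release change — nitrate up yes (via dissolved oxygen up → conductivity down → nitrate up); dissolved oxygen up yes; surface temperature up yes; macroinvertebrate diversity down yes; conductivity down yes (via dissolved oxygen up → conductivity down)
(C) agricultural runoff — nitrate up yes; dissolved oxygen up NO; surface temperature up NO; macroinvertebrate diversity down yes; conductivity down yes
(D) nutrient upwelling — nitrate up yes; dissolved oxygen up NO; surface temperature up NO; macroinvertebrate diversity down NO; conductivity down yes
(E) warming surface water — does not account for dissolved oxygen up, macroinvertebrate diversity down
(F) algal bloom die-off — does not account for surface temperature up
(B) alone accounts for all the evidence.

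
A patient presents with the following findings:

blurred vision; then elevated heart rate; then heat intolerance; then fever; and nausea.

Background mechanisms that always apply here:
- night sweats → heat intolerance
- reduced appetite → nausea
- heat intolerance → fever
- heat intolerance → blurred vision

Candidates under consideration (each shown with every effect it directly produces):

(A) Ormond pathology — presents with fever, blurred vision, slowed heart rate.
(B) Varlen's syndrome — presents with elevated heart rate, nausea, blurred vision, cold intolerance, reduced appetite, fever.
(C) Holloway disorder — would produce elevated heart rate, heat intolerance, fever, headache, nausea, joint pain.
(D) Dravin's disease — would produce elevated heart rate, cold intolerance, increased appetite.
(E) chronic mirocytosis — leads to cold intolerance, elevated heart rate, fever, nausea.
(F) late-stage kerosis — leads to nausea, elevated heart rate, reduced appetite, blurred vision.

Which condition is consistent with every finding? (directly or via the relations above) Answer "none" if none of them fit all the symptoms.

C

Checking each candidate against the observations:
(A) Ormond pathology — blurred vision ✓; elevated heart rate ✗; heat intolerance ✗; fever ✓; nausea ✗
(B) Varlen's syndrome — blurred vision ✓; elevated heart rate ✓; heat intolerance ✗; fever ✓; nausea ✓
(C) Holloway disorder — blurred vision ✓ (via heat intolerance → blurred vision); elevated heart rate ✓; heat intolerance ✓; fever ✓; nausea ✓
(D) Dravin's disease — blurred vision ✗; elevated heart rate ✓; heat intolerance ✗; fever ✗; nausea ✗
(E) chronic mirocytosis — fails on blurred vision, heat intolerance (predicts cold intolerance, not heat intolerance)
(F) late-stage kerosis — blurred vision ✓; elevated heart rate ✓; heat intolerance ✗; fever ✗; nausea ✓
Only (C) is consistent with every observation.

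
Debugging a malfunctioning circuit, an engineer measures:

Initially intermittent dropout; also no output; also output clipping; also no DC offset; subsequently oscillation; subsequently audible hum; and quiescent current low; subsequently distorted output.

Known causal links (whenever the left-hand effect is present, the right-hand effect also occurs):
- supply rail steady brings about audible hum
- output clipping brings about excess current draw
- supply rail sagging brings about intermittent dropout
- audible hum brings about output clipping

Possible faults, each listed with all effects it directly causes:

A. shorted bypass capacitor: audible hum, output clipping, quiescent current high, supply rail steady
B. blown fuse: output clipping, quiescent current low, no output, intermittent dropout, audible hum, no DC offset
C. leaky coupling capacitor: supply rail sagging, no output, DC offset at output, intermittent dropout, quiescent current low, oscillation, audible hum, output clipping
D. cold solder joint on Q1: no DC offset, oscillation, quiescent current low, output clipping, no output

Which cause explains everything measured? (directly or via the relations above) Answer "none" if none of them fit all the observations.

none

Testing each hypothesis:
(A) shorted bypass capacitor — intermittent dropout -; no output -; output clipping +; no DC offset -; oscillation -; audible hum +; quiescent current low -; distorted output -
(B) blown fuse — does not account for oscillation, distorted output
(C) leaky coupling capacitor — fails on no DC offset, distorted output (predicts DC offset at output, not no DC offset)
(D) cold solder joint on Q1 — does not account for intermittent dropout, audible hum, distorted output
No candidate is consistent with all observations.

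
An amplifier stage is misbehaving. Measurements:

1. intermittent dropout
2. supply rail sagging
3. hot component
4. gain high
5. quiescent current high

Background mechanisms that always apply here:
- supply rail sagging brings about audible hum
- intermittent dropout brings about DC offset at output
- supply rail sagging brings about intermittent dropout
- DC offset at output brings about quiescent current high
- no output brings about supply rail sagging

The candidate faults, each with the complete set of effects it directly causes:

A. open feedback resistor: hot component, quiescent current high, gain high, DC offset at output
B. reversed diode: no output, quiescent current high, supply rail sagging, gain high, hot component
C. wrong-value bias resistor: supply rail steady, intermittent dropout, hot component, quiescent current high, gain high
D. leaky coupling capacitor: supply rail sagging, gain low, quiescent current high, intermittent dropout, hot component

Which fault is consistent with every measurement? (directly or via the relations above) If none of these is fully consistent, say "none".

B

Testing each hypothesis:
(A) open feedback resistor — intermittent dropout miss; supply rail sagging miss; hot component match; gain high match; quiescent current high match
(B) reversed diode — accounts for every observation (intermittent dropout by supply rail sagging → intermittent dropout)
(C) wrong-value bias resistor — fails on supply rail sagging (predicts supply rail steady, not supply rail sagging)
(D) leaky coupling capacitor — fails on gain high (predicts gain low, not gain high)
Only (B) is consistent with every observation.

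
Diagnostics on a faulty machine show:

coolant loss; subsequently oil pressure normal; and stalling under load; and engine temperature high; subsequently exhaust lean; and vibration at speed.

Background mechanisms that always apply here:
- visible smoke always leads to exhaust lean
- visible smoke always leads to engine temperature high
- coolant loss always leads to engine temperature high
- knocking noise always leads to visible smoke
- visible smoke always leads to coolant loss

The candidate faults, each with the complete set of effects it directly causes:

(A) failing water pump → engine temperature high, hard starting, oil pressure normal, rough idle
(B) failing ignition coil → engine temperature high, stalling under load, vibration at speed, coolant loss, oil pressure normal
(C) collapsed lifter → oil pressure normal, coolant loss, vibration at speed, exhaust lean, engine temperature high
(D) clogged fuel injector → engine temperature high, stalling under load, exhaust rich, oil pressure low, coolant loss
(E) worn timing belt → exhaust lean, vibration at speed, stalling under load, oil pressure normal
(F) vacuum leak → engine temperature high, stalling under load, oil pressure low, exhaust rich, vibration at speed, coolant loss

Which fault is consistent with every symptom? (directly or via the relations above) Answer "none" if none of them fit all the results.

none

For each candidate, compare predicted effects to what was observed:
(A) failing water pump — does not account for coolant loss, stalling under load, exhaust lean, vibration at speed
(B) failing ignition coil — coolant loss +; oil pressure normal +; stalling under load +; engine temperature high +; exhaust lean -; vibration at speed +
(C) collapsed lifter — coolant loss +; oil pressure normal +; stalling under load -; engine temperature high +; exhaust lean +; vibration at speed +
(D) clogged fuel injector — coolant loss +; oil pressure normal -; stalling under load +; engine temperature high +; exhaust lean -; vibration at speed -
(E) worn timing belt — coolant loss -; oil pressure normal +; stalling under load +; engine temperature high -; exhaust lean +; vibration at speed +
(F) vacuum leak — fails on oil pressure normal, exhaust lean (predicts oil pressure low, not oil pressure normal; predicts exhaust rich, not exhaust lean)
Every candidate fails on at least one observation.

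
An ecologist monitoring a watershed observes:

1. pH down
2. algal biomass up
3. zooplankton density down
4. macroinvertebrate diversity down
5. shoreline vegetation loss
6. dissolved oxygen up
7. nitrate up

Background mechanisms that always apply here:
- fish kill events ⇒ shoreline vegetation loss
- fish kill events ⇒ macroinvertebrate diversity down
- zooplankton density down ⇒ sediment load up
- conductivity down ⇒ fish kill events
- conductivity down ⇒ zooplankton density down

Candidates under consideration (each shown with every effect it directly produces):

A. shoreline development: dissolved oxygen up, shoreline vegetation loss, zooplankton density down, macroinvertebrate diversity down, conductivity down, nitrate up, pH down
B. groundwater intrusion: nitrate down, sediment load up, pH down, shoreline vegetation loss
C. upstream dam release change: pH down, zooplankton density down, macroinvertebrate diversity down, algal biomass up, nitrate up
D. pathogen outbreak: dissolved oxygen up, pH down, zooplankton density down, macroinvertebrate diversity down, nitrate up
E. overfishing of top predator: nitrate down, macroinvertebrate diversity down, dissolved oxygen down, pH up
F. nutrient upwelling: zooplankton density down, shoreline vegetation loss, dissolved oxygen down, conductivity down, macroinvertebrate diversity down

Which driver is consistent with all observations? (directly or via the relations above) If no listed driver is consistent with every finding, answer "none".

none

Per-candidate check:
(A) shoreline development — does not account for algal biomass up
(B) groundwater intrusion — pH down ✓; algal biomass up ✗; zooplankton density down ✗; macroinvertebrate diversity down ✗; shoreline vegetation loss ✓; dissolved oxygen up ✗; nitrate up ✗
(C) upstream dam release change — pH down ✓; algal biomass up ✓; zooplankton density down ✓; macroinvertebrate diversity down ✓; shoreline vegetation loss ✗; dissolved oxygen up ✗; nitrate up ✓
(D) pathogen outbreak — pH down ✓; algal biomass up ✗; zooplankton density down ✓; macroinvertebrate diversity down ✓; shoreline vegetation loss ✗; dissolved oxygen up ✓; nitrate up ✓
(E) overfishing of top predator — fails on pH down, algal biomass up, zooplankton density down, shoreline vegetation loss, dissolved oxygen up, nitrate up (predicts pH up, not pH down; predicts dissolved oxygen down, not dissolved oxygen up; predicts nitrate down, not nitrate up)
(F) nutrient upwelling — fails on pH down, algal biomass up, dissolved oxygen up, nitrate up (predicts dissolved oxygen down, not dissolved oxygen up)
Every candidate fails on at least one observation.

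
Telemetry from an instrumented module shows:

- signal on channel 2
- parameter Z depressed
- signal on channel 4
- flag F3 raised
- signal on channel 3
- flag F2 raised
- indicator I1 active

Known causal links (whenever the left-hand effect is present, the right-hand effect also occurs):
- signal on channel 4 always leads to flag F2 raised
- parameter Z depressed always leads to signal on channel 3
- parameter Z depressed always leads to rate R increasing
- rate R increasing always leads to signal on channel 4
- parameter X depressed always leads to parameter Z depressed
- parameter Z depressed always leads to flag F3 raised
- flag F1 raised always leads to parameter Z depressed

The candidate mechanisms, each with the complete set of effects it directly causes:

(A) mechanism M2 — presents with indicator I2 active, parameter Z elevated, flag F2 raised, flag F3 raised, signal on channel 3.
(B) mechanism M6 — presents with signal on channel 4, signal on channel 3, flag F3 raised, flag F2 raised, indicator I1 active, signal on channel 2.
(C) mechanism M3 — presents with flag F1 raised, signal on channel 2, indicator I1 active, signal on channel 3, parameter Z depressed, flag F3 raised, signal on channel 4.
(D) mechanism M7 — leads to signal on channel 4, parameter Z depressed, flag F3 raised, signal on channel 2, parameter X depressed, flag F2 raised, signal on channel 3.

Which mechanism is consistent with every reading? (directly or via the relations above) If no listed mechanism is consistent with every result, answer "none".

Testing each hypothesis:
(A) mechanism M2 — signal on channel 2 NO; parameter Z depressed NO; signal on channel 4 NO; flag F3 raised yes; signal on channel 3 yes; flag F2 raised yes; indicator I1 active NO
(B) mechanism M6 — signal on channel 2 yes; parameter Z depressed NO; signal on channel 4 yes; flag F3 raised yes; signal on channel 3 yes; flag F2 raised yes; indicator I1 active yes
(C) mechanism M3 — accounts for every observation (flag F2 raised by signal on channel 4 → flag F2 raised)
(D) mechanism M7 — does not account for indicator I1 active
(C) is the only candidate with no mismatches.

C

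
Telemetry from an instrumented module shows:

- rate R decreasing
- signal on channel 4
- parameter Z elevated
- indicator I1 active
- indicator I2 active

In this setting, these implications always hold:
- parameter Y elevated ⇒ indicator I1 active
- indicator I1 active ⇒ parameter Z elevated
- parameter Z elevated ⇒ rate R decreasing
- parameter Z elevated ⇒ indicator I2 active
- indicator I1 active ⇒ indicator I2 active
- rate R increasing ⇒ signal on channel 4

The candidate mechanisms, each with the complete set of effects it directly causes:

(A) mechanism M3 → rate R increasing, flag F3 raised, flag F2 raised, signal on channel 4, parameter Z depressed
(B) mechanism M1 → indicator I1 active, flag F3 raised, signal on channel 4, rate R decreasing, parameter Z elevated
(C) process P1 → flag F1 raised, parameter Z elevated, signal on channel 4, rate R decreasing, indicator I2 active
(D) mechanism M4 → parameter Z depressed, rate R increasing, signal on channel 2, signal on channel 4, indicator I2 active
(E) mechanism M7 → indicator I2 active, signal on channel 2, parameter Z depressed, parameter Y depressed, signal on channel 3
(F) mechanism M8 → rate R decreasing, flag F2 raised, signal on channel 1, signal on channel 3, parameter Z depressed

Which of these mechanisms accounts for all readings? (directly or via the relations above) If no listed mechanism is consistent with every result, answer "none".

Per-candidate check:
(A) mechanism M3 — rate R decreasing ✗; signal on channel 4 ✓; parameter Z elevated ✗; indicator I1 active ✗; indicator I2 active ✗
(B) mechanism M1 — rate R decreasing ✓; signal on channel 4 ✓; parameter Z elevated ✓; indicator I1 active ✓; indicator I2 active ✓ (through parameter Z elevated → indicator I2 active)
(C) process P1 — does not account for indicator I1 active
(D) mechanism M4 — rate R decreasing ✗; signal on channel 4 ✓; parameter Z elevated ✗; indicator I1 active ✗; indicator I2 active ✓
(E) mechanism M7 — fails on rate R decreasing, signal on channel 4, parameter Z elevated, indicator I1 active (predicts parameter Z depressed, not parameter Z elevated)
(F) mechanism M8 — fails on signal on channel 4, parameter Z elevated, indicator I1 active, indicator I2 active (predicts parameter Z depressed, not parameter Z elevated)
Only (B) is consistent with every observation.

B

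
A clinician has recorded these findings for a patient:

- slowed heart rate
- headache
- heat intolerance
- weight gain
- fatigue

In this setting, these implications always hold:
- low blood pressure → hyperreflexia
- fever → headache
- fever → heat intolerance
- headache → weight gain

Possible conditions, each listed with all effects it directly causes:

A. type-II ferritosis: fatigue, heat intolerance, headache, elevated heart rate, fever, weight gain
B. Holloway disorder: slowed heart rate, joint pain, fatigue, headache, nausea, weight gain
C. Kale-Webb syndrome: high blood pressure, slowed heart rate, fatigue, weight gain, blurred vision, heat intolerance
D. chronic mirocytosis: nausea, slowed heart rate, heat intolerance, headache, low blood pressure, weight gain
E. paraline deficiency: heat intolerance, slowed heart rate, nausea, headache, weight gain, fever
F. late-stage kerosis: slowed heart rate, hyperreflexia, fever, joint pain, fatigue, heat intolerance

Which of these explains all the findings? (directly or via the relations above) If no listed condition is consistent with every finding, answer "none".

Testing each hypothesis:
(A) type-II ferritosis — fails on slowed heart rate (predicts elevated heart rate, not slowed heart rate)
(B) Holloway disorder — does not account for heat intolerance
(C) Kale-Webb syndrome — slowed heart rate yes; headache NO; heat intolerance yes; weight gain yes; fatigue yes
(D) chronic mirocytosis — slowed heart rate yes; headache yes; heat intolerance yes; weight gain yes; fatigue NO
(E) paraline deficiency — does not account for fatigue
(F) late-stage kerosis — slowed heart rate yes; headache yes (through fever → headache); heat intolerance yes; weight gain yes (through fever → headache → weight gain); fatigue yes
(F) alone accounts for all the evidence.

F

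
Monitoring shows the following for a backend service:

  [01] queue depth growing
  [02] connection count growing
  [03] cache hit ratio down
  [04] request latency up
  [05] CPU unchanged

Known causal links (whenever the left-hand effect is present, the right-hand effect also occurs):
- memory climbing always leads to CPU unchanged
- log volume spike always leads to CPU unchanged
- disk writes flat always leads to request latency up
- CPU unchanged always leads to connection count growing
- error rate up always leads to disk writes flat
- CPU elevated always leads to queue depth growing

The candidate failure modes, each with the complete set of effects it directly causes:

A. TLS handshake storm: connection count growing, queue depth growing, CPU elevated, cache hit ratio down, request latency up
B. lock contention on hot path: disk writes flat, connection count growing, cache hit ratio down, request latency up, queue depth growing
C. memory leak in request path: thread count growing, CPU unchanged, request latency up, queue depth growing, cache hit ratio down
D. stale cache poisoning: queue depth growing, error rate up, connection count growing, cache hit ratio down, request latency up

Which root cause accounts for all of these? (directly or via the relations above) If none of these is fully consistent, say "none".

Checking each candidate against the observations:
(A) TLS handshake storm — fails on CPU unchanged (predicts CPU elevated, not CPU unchanged)
(B) lock contention on hot path — does not account for CPU unchanged
(C) memory leak in request path — queue depth growing +; connection count growing + (through CPU unchanged → connection count growing); cache hit ratio down +; request latency up +; CPU unchanged +
(D) stale cache poisoning — queue depth growing +; connection count growing +; cache hit ratio down +; request latency up +; CPU unchanged -
(C) alone accounts for all the evidence.

C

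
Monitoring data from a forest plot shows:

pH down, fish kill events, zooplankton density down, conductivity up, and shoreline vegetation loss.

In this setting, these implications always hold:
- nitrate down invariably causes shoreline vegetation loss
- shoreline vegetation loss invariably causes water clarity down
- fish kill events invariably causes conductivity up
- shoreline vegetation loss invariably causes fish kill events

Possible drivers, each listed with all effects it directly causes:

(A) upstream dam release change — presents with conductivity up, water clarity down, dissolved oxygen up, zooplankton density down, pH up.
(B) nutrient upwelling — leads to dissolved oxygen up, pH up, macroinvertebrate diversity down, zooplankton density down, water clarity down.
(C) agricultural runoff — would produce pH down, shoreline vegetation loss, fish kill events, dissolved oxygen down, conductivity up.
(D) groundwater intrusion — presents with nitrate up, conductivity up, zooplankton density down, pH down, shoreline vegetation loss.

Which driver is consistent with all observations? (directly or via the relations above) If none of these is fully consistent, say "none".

D

Testing each hypothesis:
(A) upstream dam release change — pH down ✗; fish kill events ✗; zooplankton density down ✓; conductivity up ✓; shoreline vegetation loss ✗
(B) nutrient upwelling — fails on pH down, fish kill events, conductivity up, shoreline vegetation loss (predicts pH up, not pH down)
(C) agricultural runoff — does not account for zooplankton density down
(D) groundwater intrusion — accounts for every observation (fish kill events by shoreline vegetation loss → fish kill events)
Only (D) is consistent with every observation.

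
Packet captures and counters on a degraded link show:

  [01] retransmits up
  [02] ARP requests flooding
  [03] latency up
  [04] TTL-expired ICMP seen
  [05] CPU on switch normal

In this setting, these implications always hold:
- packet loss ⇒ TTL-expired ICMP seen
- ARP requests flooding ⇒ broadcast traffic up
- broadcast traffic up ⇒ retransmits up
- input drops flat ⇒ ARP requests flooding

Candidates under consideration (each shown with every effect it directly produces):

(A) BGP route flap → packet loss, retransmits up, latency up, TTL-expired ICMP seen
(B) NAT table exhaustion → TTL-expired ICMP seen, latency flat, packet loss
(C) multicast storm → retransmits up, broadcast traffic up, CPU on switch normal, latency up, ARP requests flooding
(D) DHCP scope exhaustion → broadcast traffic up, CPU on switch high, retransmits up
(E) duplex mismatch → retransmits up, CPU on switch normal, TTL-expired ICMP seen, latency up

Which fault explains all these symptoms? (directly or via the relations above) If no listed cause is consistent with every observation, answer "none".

none

For each candidate, compare predicted effects to what was observed:
(A) BGP route flap — does not account for ARP requests flooding, CPU on switch normal
(B) NAT table exhaustion — retransmits up ✗; ARP requests flooding ✗; latency up ✗; TTL-expired ICMP seen ✓; CPU on switch normal ✗
(C) multicast storm — retransmits up ✓; ARP requests flooding ✓; latency up ✓; TTL-expired ICMP seen ✗; CPU on switch normal ✓
(D) DHCP scope exhaustion — retransmits up ✓; ARP requests flooding ✗; latency up ✗; TTL-expired ICMP seen ✗; CPU on switch normal ✗
(E) duplex mismatch — retransmits up ✓; ARP requests flooding ✗; latency up ✓; TTL-expired ICMP seen ✓; CPU on switch normal ✓
None of the listed candidates fits everything.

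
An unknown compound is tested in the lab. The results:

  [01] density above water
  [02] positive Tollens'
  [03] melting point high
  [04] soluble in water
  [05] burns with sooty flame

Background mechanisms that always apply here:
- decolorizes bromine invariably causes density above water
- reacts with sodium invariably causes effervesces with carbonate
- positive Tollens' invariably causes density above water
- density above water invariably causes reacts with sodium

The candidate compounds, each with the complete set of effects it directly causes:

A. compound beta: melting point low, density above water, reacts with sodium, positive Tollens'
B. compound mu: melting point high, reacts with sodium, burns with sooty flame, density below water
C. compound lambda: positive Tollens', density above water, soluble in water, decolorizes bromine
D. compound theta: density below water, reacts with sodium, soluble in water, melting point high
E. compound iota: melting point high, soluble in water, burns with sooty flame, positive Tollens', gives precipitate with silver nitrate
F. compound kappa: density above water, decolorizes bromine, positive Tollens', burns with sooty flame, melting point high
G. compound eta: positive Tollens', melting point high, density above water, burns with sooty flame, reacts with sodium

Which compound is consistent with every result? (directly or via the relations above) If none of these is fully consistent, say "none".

E

Checking each candidate against the observations:
(A) compound beta — fails on melting point high, soluble in water, burns with sooty flame (predicts melting point low, not melting point high)
(B) compound mu — density above water -; positive Tollens' -; melting point high +; soluble in water -; burns with sooty flame +
(C) compound lambda — density above water +; positive Tollens' +; melting point high -; soluble in water +; burns with sooty flame -
(D) compound theta — fails on density above water, positive Tollens', burns with sooty flame (predicts density below water, not density above water)
(E) compound iota — density above water + (via positive Tollens' → density above water); positive Tollens' +; melting point high +; soluble in water +; burns with sooty flame +
(F) compound kappa — density above water +; positive Tollens' +; melting point high +; soluble in water -; burns with sooty flame +
(G) compound eta — density above water +; positive Tollens' +; melting point high +; soluble in water -; burns with sooty flame +
(E) alone accounts for all the evidence.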